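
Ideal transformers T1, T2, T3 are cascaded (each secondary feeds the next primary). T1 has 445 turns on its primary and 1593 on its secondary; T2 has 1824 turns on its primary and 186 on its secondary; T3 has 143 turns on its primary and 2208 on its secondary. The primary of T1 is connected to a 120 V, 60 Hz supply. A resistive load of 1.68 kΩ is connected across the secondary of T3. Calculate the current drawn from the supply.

Secondary of T1: V = 120.00 × 1593/445 = 429.57 V.
Secondary of T2: V = 429.57 × 186/1824 = 43.805 V.
Secondary of T3: V = 43.805 × 2208/143 = 676.38 V.
I_load = 676.38/1680 = 0.40260 A, so P_out = 676.38 × 0.40260 = 272.31 W.
All ideal ⇒ P_in = P_out, so I_supply = 272.31/120 = 2.27 A.

I_supply ≈ 2.27 A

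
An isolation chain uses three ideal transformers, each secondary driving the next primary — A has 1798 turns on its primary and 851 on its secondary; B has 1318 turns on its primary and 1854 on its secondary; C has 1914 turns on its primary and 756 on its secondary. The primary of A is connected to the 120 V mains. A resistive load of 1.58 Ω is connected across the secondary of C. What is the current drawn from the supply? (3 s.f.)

After A: V = 120.00 × 851/1798 = 56.796 V.
After B: V = 56.796 × 1854/1318 = 79.894 V.
After C: V = 79.894 × 756/1914 = 31.557 V.
I_load = 31.557/1.58 = 19.973 A, so P_out = 31.557 × 19.973 = 630.28 W.
All ideal ⇒ P_in = P_out, so I_supply = 630.28/120 = 5.25 A.

I_supply ≈ 5.25 A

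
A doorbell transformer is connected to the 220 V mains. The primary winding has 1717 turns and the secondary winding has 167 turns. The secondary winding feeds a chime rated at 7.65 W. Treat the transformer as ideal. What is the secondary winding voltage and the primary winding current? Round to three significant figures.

V_s ≈ 21.4 V, I_p ≈ 0.0348 A

V_s = V_p × N_s/N_p = 220 × 167/1717 = 21.398 V.
I_s = P/V_s = 7.65/21.398 = 0.35751 A.
I_p = I_s × N_s/N_p = 0.35751 × 167/1717 = 0.0348 A.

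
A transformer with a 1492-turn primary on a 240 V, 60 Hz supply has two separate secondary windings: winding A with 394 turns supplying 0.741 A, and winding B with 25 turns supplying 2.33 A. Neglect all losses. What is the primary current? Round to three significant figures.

V_A = 240 × 394/1492 = 63.378 V; V_B = 240 × 25/1492 = 4.0214 V.
P_out = V_A I_A + V_B I_B = 63.378×0.741 + 4.0214×2.33 = 46.963 + 9.3700 = 56.333 W.
Ideal ⇒ P_in = P_out, so I_p = P_out/V_p = 56.333/240 = 0.235 A.

I_p ≈ 0.235 A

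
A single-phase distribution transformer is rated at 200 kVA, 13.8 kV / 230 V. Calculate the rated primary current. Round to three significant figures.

I_p = S/V_p = 200000/13800 = 14.5 A.

I_p ≈ 14.5 A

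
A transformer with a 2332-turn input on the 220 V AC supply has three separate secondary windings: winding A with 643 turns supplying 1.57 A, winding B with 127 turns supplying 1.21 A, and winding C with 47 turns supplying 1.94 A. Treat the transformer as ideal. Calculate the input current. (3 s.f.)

V_A = 220 × 643/2332 = 60.660 V; V_B = 220 × 127/2332 = 11.981 V; V_C = 220 × 47/2332 = 4.4340 V.
P_out = V_A I_A + V_B I_B + V_C I_C = 60.660×1.57 + 11.981×1.21 + 4.4340×1.94 = 95.237 + 14.497 + 8.6019 = 118.34 W.
Ideal ⇒ P_in = P_out, so I_in = P_out/V_in = 118.34/220 = 0.538 A.

I_in ≈ 0.538 A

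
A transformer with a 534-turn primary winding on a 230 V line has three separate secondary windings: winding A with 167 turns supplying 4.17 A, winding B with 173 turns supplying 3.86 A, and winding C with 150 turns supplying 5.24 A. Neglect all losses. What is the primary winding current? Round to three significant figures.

V_A = 230 × 167/534 = 71.929 V; V_B = 230 × 173/534 = 74.513 V; V_C = 230 × 150/534 = 64.607 V.
P_out = V_A I_A + V_B I_B + V_C I_C = 71.929×4.17 + 74.513×3.86 + 64.607×5.24 = 299.94 + 287.62 + 338.54 = 926.10 W.
Ideal ⇒ P_in = P_out, so I_p = P_out/V_p = 926.10/230 = 4.03 A.

I_p ≈ 4.03 A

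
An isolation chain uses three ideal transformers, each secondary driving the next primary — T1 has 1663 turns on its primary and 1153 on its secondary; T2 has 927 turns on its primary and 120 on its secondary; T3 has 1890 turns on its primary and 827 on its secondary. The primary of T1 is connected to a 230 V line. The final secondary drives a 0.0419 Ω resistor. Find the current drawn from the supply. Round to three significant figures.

I_supply ≈ 8.47 A

Secondary of T1: V = 230.00 × 1153/1663 = 159.46 V.
Secondary of T2: V = 159.46 × 120/927 = 20.643 V.
Secondary of T3: V = 20.643 × 827/1890 = 9.0325 V.
I_load = 9.0325/0.0419 = 215.57 A, so P_out = 9.0325 × 215.57 = 1947.2 W.
All ideal ⇒ P_in = P_out, so I_supply = 1947.2/230 = 8.47 A.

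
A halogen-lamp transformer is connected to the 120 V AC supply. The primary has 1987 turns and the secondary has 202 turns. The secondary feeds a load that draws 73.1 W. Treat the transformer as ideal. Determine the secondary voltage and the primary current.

V_s ≈ 12.2 V, I_p ≈ 0.609 A

V_s = V_p × N_s/N_p = 120 × 202/1987 = 12.199 V.
I_s = P/V_s = 73.1/12.199 = 5.9921 A.
I_p = I_s × N_s/N_p = 5.9921 × 202/1987 = 0.609 A.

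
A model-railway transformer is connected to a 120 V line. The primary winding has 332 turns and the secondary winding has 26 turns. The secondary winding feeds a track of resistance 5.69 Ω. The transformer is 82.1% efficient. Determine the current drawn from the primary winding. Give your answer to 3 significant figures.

I_p ≈ 0.158 A

V_s = 120 × 26/332 = 9.3976 V.
I_s = V_s/R = 9.3976/5.69 = 1.6516 A.
P_out = V_s I_s = 9.3976 × 1.6516 = 15.521 W.
P_in = P_out/η = 15.521/0.821 = 18.905 W.
I_p = P_in/V_p = 18.905/120 = 0.158 A.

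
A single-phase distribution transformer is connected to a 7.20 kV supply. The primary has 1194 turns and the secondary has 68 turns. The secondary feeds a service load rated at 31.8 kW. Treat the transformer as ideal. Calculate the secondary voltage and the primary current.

V_s ≈ 410 V, I_p ≈ 4.42 A

V_s = V_p × N_s/N_p = 7200 × 68/1194 = 410.05 V.
I_s = P/V_s = 31800/410.05 = 77.551 A.
I_p = I_s × N_s/N_p = 77.551 × 68/1194 = 4.42 A.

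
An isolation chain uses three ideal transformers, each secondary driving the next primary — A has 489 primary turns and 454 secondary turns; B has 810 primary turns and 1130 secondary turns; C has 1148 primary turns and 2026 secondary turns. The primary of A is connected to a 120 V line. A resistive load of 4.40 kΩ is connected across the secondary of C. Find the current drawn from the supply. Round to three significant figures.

After A: V = 120.00 × 454/489 = 111.41 V.
After B: V = 111.41 × 1130/810 = 155.43 V.
After C: V = 155.43 × 2026/1148 = 274.30 V.
I_load = 274.30/4400 = 0.062340 A, so P_out = 274.30 × 0.062340 = 17.100 W.
All ideal ⇒ P_in = P_out, so I_supply = 17.100/120 = 0.142 A.

I_supply ≈ 0.142 A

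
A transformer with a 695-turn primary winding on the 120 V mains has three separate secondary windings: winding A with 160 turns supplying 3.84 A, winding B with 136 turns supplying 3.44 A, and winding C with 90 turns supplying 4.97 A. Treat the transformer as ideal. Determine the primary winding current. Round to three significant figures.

V_A = 120 × 160/695 = 27.626 V; V_B = 120 × 136/695 = 23.482 V; V_C = 120 × 90/695 = 15.540 V.
P_out = V_A I_A + V_B I_B + V_C I_C = 27.626×3.84 + 23.482×3.44 + 15.540×4.97 = 106.08 + 80.778 + 77.232 = 264.09 W.
Ideal ⇒ P_in = P_out, so I_p = P_out/V_p = 264.09/120 = 2.20 A.

I_p ≈ 2.20 A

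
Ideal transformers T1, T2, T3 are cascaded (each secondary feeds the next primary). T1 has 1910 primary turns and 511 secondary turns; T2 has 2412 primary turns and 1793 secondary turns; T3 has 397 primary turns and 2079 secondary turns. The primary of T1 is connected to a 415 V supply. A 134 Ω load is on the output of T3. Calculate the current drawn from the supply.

After T1: V = 415.00 × 511/1910 = 111.03 V.
After T2: V = 111.03 × 1793/2412 = 82.535 V.
After T3: V = 82.535 × 2079/397 = 432.22 V.
I_load = 432.22/134 = 3.2255 A, so P_out = 432.22 × 3.2255 = 1394.1 W.
All ideal ⇒ P_in = P_out, so I_supply = 1394.1/415 = 3.36 A.

I_supply ≈ 3.36 A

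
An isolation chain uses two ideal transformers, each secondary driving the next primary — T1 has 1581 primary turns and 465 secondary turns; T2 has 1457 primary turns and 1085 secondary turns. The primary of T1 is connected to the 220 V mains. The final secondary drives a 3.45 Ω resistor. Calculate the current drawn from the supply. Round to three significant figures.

Secondary of T1: V = 220.00 × 465/1581 = 64.706 V.
Secondary of T2: V = 64.706 × 1085/1457 = 48.185 V.
I_load = 48.185/3.45 = 13.967 A, so P_out = 48.185 × 13.967 = 672.99 W.
All ideal ⇒ P_in = P_out, so I_supply = 672.99/220 = 3.06 A.

I_supply ≈ 3.06 A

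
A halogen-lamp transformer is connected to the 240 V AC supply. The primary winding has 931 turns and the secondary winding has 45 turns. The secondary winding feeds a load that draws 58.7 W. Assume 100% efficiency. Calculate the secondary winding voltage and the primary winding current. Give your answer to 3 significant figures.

V_s = V_p × N_s/N_p = 240 × 45/931 = 11.600 V.
I_s = P/V_s = 58.7/11.600 = 5.0602 A.
I_p = I_s × N_s/N_p = 5.0602 × 45/931 = 0.245 A.

V_s ≈ 11.6 V, I_p ≈ 0.245 A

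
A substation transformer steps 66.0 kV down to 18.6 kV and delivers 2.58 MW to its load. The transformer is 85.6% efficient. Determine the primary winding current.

I_p ≈ 45.7 A

P_in = P_out/η = 2.58×10^6/0.856 = 3.0140×10^6 W.
I_p = P_in/V_p = 3.0140×10^6/66000 = 45.7 A.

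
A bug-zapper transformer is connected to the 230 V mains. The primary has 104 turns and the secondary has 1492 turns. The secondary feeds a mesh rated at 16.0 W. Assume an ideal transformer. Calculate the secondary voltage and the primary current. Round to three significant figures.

V_s ≈ 3300 V, I_p ≈ 0.0696 A

V_s = V_p × N_s/N_p = 230 × 1492/104 = 3299.6 V.
I_s = P/V_s = 16.0/3299.6 = 0.0048491 A.
I_p = I_s × N_s/N_p = 0.0048491 × 1492/104 = 0.0696 A.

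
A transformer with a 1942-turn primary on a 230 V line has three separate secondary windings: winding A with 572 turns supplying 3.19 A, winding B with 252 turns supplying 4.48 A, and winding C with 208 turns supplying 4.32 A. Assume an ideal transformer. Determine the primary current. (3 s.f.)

V_A = 230 × 572/1942 = 67.745 V; V_B = 230 × 252/1942 = 29.846 V; V_C = 230 × 208/1942 = 24.634 V.
P_out = V_A I_A + V_B I_B + V_C I_C = 67.745×3.19 + 29.846×4.48 + 24.634×4.32 = 216.11 + 133.71 + 106.42 = 456.23 W.
Ideal ⇒ P_in = P_out, so I_p = P_out/V_p = 456.23/230 = 1.98 A.

I_p ≈ 1.98 A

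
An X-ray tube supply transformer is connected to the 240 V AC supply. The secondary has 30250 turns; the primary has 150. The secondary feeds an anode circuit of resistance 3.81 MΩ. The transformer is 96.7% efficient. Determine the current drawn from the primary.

V_s = 240 × 30250/150 = 48400 V.
I_s = V_s/R = 48400/(3.81×10^6) = 0.012703 A.
P_out = V_s I_s = 48400 × 0.012703 = 614.85 W.
P_in = P_out/η = 614.85/0.967 = 635.83 W.
I_p = P_in/V_p = 635.83/240 = 2.65 A.

I_p ≈ 2.65 A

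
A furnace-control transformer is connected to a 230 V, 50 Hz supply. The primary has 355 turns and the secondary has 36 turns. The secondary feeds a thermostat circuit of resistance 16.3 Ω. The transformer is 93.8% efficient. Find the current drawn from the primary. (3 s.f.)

V_s = 230 × 36/355 = 23.324 V.
I_s = V_s/R = 23.324/16.3 = 1.4309 A.
P_out = V_s I_s = 23.324 × 1.4309 = 33.375 W.
P_in = P_out/η = 33.375/0.938 = 35.581 W.
I_p = P_in/V_p = 35.581/230 = 0.155 A.

I_p ≈ 0.155 A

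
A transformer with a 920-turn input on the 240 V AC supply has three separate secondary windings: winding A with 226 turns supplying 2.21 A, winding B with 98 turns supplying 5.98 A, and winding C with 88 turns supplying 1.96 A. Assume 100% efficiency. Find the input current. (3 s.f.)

V_A = 240 × 226/920 = 58.957 V; V_B = 240 × 98/920 = 25.565 V; V_C = 240 × 88/920 = 22.957 V.
P_out = V_A I_A + V_B I_B + V_C I_C = 58.957×2.21 + 25.565×5.98 + 22.957×1.96 = 130.29 + 152.88 + 44.995 = 328.17 W.
Ideal ⇒ P_in = P_out, so I_in = P_out/V_in = 328.17/240 = 1.37 A.

I_in ≈ 1.37 A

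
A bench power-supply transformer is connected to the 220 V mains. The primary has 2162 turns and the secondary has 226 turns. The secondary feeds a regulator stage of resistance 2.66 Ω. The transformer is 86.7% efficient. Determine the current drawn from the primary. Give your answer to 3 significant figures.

I_p ≈ 1.04 A

V_s = 220 × 226/2162 = 22.997 V.
I_s = V_s/R = 22.997/2.66 = 8.6456 A.
P_out = V_s I_s = 22.997 × 8.6456 = 198.82 W.
P_in = P_out/η = 198.82/0.867 = 229.32 W.
I_p = P_in/V_p = 229.32/220 = 1.04 A.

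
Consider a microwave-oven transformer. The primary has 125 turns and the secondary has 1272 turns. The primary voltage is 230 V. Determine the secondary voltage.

V_s/V_p = N_s/N_p, so V_s = 230 × 1272/125 = 2340 V.

V_s ≈ 2340 V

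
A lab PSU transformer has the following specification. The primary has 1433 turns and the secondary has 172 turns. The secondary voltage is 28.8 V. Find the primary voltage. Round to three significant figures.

V_p ≈ 240 V

V_p/V_s = N_p/N_s, so V_p = 28.8 × 1433/172 = 240 V.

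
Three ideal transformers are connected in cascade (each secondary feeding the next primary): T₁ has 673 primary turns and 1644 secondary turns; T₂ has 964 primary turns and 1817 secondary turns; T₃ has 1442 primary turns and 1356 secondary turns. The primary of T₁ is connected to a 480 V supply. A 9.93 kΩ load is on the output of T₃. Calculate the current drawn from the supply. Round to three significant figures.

After T₁: V = 480.00 × 1644/673 = 1172.5 V.
After T₂: V = 1172.5 × 1817/964 = 2210.1 V.
After T₃: V = 2210.1 × 1356/1442 = 2078.3 V.
I_load = 2078.3/9930 = 0.20929 A, so P_out = 2078.3 × 0.20929 = 434.96 W.
All ideal ⇒ P_in = P_out, so I_supply = 434.96/480 = 0.906 A.

I_supply ≈ 0.906 A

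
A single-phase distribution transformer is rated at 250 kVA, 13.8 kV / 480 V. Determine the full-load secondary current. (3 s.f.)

I_s = S/V_s = 250000/480 = 521 A.

I_s ≈ 521 A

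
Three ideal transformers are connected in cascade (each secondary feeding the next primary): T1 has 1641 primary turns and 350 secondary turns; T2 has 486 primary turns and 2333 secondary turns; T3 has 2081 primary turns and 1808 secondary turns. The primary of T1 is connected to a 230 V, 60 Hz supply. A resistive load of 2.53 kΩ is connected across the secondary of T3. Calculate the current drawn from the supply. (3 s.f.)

I_supply ≈ 0.0719 A

Secondary of T1: V = 230.00 × 350/1641 = 49.055 V.
Secondary of T2: V = 49.055 × 2333/486 = 235.49 V.
Secondary of T3: V = 235.49 × 1808/2081 = 204.59 V.
I_load = 204.59/2530 = 0.080867 A, so P_out = 204.59 × 0.080867 = 16.545 W.
All ideal ⇒ P_in = P_out, so I_supply = 16.545/230 = 0.0719 A.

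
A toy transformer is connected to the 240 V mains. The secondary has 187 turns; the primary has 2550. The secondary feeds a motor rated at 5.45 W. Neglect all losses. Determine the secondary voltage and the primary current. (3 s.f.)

V_s = V_p × N_s/N_p = 240 × 187/2550 = 17.600 V.
I_s = P/V_s = 5.45/17.600 = 0.30966 A.
I_p = I_s × N_s/N_p = 0.30966 × 187/2550 = 0.0227 A.

V_s ≈ 17.6 V, I_p ≈ 0.0227 A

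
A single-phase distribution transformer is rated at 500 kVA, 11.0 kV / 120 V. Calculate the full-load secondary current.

I_s = S/V_s = 500000/120 = 4170 A.

I_s ≈ 4170 A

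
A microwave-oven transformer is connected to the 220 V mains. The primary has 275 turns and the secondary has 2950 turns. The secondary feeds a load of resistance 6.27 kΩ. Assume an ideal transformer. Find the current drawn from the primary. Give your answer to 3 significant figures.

I_p ≈ 4.04 A

V_s = V_p × N_s/N_p = 220 × 2950/275 = 2360.0 V.
I_s = V_s/R = 2360.0/6270 = 0.37640 A.
For an ideal transformer I_p N_p = I_s N_s, so I_p = 0.37640 × 2950/275 = 4.04 A.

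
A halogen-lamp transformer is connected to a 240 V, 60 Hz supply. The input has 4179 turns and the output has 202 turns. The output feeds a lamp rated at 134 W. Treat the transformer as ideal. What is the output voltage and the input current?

V_out = V_in × N_out/N_in = 240 × 202/4179 = 11.601 V.
I_out = P/V_out = 134/11.601 = 11.551 A.
I_in = I_out × N_out/N_in = 11.551 × 202/4179 = 0.558 A.

V_out ≈ 11.6 V, I_in ≈ 0.558 A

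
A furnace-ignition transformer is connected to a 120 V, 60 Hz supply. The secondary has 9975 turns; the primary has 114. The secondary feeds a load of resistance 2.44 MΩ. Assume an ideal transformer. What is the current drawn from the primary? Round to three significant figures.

V_s = V_p × N_s/N_p = 120 × 9975/114 = 10500 V.
I_s = V_s/R = 10500/(2.44×10^6) = 0.0043033 A.
For an ideal transformer I_p N_p = I_s N_s, so I_p = 0.0043033 × 9975/114 = 0.377 A.

I_p ≈ 0.377 A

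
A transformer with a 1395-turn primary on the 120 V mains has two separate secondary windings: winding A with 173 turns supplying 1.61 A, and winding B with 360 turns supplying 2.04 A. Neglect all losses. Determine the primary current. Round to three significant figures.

I_p ≈ 0.726 A

V_A = 120 × 173/1395 = 14.882 V; V_B = 120 × 360/1395 = 30.968 V.
P_out = V_A I_A + V_B I_B = 14.882×1.61 + 30.968×2.04 = 23.960 + 63.174 = 87.134 W.
Ideal ⇒ P_in = P_out, so I_p = P_out/V_p = 87.134/120 = 0.726 A.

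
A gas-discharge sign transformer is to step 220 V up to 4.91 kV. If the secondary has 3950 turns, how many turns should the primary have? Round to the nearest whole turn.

N_p/N_s = V_p/V_s, so N_p = 3950 × 220/4910 = 177.0 ≈ 177 turns.

N_p = 177 turns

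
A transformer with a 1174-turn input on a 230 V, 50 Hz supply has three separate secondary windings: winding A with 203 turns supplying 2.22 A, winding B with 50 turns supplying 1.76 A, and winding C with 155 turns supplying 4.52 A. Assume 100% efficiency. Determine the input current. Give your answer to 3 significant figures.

I_in ≈ 1.06 A

V_A = 230 × 203/1174 = 39.770 V; V_B = 230 × 50/1174 = 9.7956 V; V_C = 230 × 155/1174 = 30.366 V.
P_out = V_A I_A + V_B I_B + V_C I_C = 39.770×2.22 + 9.7956×1.76 + 30.366×4.52 = 88.289 + 17.240 + 137.26 = 242.79 W.
Ideal ⇒ P_in = P_out, so I_in = P_out/V_in = 242.79/230 = 1.06 A.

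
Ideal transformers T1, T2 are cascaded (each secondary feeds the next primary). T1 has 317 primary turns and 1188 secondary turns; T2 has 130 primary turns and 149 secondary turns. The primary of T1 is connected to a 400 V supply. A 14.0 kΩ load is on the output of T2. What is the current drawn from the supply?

Secondary of T1: V = 400.00 × 1188/317 = 1499.1 V.
Secondary of T2: V = 1499.1 × 149/130 = 1718.1 V.
I_load = 1718.1/14000 = 0.12272 A, so P_out = 1718.1 × 0.12272 = 210.86 W.
All ideal ⇒ P_in = P_out, so I_supply = 210.86/400 = 0.527 A.

I_supply ≈ 0.527 A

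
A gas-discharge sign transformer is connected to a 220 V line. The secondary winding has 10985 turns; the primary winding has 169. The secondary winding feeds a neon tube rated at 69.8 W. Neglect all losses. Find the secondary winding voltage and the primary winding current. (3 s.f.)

V_s = V_p × N_s/N_p = 220 × 10985/169 = 14300 V.
I_s = P/V_s = 69.8/14300 = 0.0048811 A.
I_p = I_s × N_s/N_p = 0.0048811 × 10985/169 = 0.317 A.

V_s ≈ 14300 V, I_p ≈ 0.317 A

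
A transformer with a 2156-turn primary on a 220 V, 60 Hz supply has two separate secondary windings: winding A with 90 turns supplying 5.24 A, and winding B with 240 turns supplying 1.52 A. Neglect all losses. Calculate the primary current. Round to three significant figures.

I_p ≈ 0.388 A

V_A = 220 × 90/2156 = 9.1837 V; V_B = 220 × 240/2156 = 24.490 V.
P_out = V_A I_A + V_B I_B = 9.1837×5.24 + 24.490×1.52 = 48.122 + 37.224 = 85.347 W.
Ideal ⇒ P_in = P_out, so I_p = P_out/V_p = 85.347/220 = 0.388 A.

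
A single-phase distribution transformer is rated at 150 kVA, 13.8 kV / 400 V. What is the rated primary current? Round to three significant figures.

I_p ≈ 10.9 A

I_p = S/V_p = 150000/13800 = 10.9 A.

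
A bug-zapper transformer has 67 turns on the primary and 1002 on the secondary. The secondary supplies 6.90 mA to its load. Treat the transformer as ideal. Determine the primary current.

For an ideal transformer I_p/I_s = N_s/N_p, so I_p = 0.00690 × 1002/67 = 0.103 A.

I_p ≈ 0.103 A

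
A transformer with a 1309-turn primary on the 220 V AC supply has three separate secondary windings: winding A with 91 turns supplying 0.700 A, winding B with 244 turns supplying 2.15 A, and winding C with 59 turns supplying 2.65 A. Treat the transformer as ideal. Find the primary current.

I_p ≈ 0.569 A

V_A = 220 × 91/1309 = 15.294 V; V_B = 220 × 244/1309 = 41.008 V; V_C = 220 × 59/1309 = 9.9160 V.
P_out = V_A I_A + V_B I_B + V_C I_C = 15.294×0.700 + 41.008×2.15 + 9.9160×2.65 = 10.706 + 88.168 + 26.277 = 125.15 W.
Ideal ⇒ P_in = P_out, so I_p = P_out/V_p = 125.15/220 = 0.569 A.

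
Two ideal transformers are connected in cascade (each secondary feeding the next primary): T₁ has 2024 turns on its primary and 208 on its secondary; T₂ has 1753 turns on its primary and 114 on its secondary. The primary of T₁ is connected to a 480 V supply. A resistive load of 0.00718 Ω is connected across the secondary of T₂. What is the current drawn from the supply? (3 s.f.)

After T₁: V = 480.00 × 208/2024 = 49.328 V.
After T₂: V = 49.328 × 114/1753 = 3.2079 V.
I_load = 3.2079/0.00718 = 446.78 A, so P_out = 3.2079 × 446.78 = 1433.2 W.
All ideal ⇒ P_in = P_out, so I_supply = 1433.2/480 = 2.99 A.

I_supply ≈ 2.99 A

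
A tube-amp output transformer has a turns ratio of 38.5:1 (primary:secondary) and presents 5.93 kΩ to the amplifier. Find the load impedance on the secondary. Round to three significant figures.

Z_s ≈ 4.00 Ω

Z_s = Z_p/(N_p/N_s)² = 5930/38.5² = 4.00 Ω.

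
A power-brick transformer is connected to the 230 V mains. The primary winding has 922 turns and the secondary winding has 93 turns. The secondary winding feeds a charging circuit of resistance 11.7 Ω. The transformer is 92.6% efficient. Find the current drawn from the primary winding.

I_p ≈ 0.216 A

V_s = 230 × 93/922 = 23.200 V.
I_s = V_s/R = 23.200/11.7 = 1.9829 A.
P_out = V_s I_s = 23.200 × 1.9829 = 46.002 W.
P_in = P_out/η = 46.002/0.926 = 49.678 W.
I_p = P_in/V_p = 49.678/230 = 0.216 A.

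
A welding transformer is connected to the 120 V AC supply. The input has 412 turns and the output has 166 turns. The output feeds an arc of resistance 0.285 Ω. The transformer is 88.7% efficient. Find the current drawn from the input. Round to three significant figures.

V_out = 120 × 166/412 = 48.350 V.
I_out = V_out/R = 48.350/0.285 = 169.65 A.
P_out = V_out I_out = 48.350 × 169.65 = 8202.4 W.
P_in = P_out/η = 8202.4/0.887 = 9247.3 W.
I_in = P_in/V_in = 9247.3/120 = 77.1 A.

I_in ≈ 77.1 A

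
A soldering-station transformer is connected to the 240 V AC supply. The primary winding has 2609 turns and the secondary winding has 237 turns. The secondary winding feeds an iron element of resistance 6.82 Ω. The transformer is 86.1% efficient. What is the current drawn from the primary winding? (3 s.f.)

I_p ≈ 0.337 A

V_s = 240 × 237/2609 = 21.801 V.
I_s = V_s/R = 21.801/6.82 = 3.1967 A.
P_out = V_s I_s = 21.801 × 3.1967 = 69.693 W.
P_in = P_out/η = 69.693/0.861 = 80.944 W.
I_p = P_in/V_p = 80.944/240 = 0.337 A.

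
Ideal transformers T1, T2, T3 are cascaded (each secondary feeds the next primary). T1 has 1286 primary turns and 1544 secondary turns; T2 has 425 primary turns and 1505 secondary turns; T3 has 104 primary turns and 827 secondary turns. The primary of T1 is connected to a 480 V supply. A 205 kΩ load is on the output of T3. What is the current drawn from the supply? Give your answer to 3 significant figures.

Secondary of T1: V = 480.00 × 1544/1286 = 576.30 V.
Secondary of T2: V = 576.30 × 1505/425 = 2040.8 V.
Secondary of T3: V = 2040.8 × 827/104 = 16228 V.
I_load = 16228/205000 = 0.079161 A, so P_out = 16228 × 0.079161 = 1284.6 W.
All ideal ⇒ P_in = P_out, so I_supply = 1284.6/480 = 2.68 A.

I_supply ≈ 2.68 A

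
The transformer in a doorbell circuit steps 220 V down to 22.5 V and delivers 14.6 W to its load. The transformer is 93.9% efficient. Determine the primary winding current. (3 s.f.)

I_p ≈ 0.0707 A

P_in = P_out/η = 14.6/0.939 = 15.548 W.
I_p = P_in/V_p = 15.548/220 = 0.0707 A.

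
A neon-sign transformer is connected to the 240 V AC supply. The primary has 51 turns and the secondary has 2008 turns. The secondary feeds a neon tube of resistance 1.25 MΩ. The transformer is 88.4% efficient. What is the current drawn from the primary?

I_p ≈ 0.337 A

V_s = 240 × 2008/51 = 9449.4 V.
I_s = V_s/R = 9449.4/(1.25×10^6) = 0.0075595 A.
P_out = V_s I_s = 9449.4 × 0.0075595 = 71.433 W.
P_in = P_out/η = 71.433/0.884 = 80.807 W.
I_p = P_in/V_p = 80.807/240 = 0.337 A.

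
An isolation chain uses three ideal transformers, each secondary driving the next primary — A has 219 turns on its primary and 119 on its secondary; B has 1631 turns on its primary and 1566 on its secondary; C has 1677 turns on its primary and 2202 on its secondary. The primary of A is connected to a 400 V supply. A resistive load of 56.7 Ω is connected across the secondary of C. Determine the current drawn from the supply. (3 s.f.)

I_supply ≈ 3.31 A

After A: V = 400.00 × 119/219 = 217.35 V.
After B: V = 217.35 × 1566/1631 = 208.69 V.
After C: V = 208.69 × 2202/1677 = 274.02 V.
I_load = 274.02/56.7 = 4.8328 A, so P_out = 274.02 × 4.8328 = 1324.3 W.
All ideal ⇒ P_in = P_out, so I_supply = 1324.3/400 = 3.31 A.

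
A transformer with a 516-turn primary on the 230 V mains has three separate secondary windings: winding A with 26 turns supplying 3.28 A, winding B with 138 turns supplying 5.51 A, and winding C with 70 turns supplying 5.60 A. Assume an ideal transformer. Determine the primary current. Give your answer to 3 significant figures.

I_p ≈ 2.40 A

V_A = 230 × 26/516 = 11.589 V; V_B = 230 × 138/516 = 61.512 V; V_C = 230 × 70/516 = 31.202 V.
P_out = V_A I_A + V_B I_B + V_C I_C = 11.589×3.28 + 61.512×5.51 + 31.202×5.60 = 38.012 + 338.93 + 174.73 = 551.67 W.
Ideal ⇒ P_in = P_out, so I_p = P_out/V_p = 551.67/230 = 2.40 A.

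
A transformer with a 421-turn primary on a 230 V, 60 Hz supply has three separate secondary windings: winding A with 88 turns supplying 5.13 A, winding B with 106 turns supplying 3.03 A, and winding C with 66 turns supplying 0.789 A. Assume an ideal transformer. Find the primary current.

V_A = 230 × 88/421 = 48.076 V; V_B = 230 × 106/421 = 57.910 V; V_C = 230 × 66/421 = 36.057 V.
P_out = V_A I_A + V_B I_B + V_C I_C = 48.076×5.13 + 57.910×3.03 + 36.057×0.789 = 246.63 + 175.47 + 28.449 = 450.55 W.
Ideal ⇒ P_in = P_out, so I_p = P_out/V_p = 450.55/230 = 1.96 A.

I_p ≈ 1.96 A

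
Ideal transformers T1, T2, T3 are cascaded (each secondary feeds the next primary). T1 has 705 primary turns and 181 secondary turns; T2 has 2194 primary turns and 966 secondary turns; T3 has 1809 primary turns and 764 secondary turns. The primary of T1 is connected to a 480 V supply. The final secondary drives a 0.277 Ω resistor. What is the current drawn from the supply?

I_supply ≈ 3.95 A

After T1: V = 480.00 × 181/705 = 123.23 V.
After T2: V = 123.23 × 966/2194 = 54.259 V.
After T3: V = 54.259 × 764/1809 = 22.915 V.
I_load = 22.915/0.277 = 82.727 A, so P_out = 22.915 × 82.727 = 1895.7 W.
All ideal ⇒ P_in = P_out, so I_supply = 1895.7/480 = 3.95 A.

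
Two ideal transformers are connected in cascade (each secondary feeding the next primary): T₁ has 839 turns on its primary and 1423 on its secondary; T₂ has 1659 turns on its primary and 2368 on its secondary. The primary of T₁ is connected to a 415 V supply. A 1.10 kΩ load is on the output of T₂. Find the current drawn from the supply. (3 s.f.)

Secondary of T₁: V = 415.00 × 1423/839 = 703.87 V.
Secondary of T₂: V = 703.87 × 2368/1659 = 1004.7 V.
I_load = 1004.7/1100 = 0.91334 A, so P_out = 1004.7 × 0.91334 = 917.61 W.
All ideal ⇒ P_in = P_out, so I_supply = 917.61/415 = 2.21 A.

I_supply ≈ 2.21 A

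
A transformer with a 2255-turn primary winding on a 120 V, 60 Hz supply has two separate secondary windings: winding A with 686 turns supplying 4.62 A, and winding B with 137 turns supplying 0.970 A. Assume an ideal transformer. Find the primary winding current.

V_A = 120 × 686/2255 = 36.506 V; V_B = 120 × 137/2255 = 7.2905 V.
P_out = V_A I_A + V_B I_B = 36.506×4.62 + 7.2905×0.970 = 168.66 + 7.0718 = 175.73 W.
Ideal ⇒ P_in = P_out, so I_p = P_out/V_p = 175.73/120 = 1.46 A.

I_p ≈ 1.46 A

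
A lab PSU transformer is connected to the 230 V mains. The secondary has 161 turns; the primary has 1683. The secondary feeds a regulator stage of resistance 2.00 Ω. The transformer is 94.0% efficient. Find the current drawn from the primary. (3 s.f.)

V_s = 230 × 161/1683 = 22.002 V.
I_s = V_s/R = 22.002/2.00 = 11.001 A.
P_out = V_s I_s = 22.002 × 11.001 = 242.05 W.
P_in = P_out/η = 242.05/0.940 = 257.50 W.
I_p = P_in/V_p = 257.50/230 = 1.12 A.

I_p ≈ 1.12 A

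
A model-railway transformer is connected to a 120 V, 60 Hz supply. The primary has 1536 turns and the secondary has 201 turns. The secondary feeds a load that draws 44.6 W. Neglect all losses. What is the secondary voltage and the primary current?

V_s ≈ 15.7 V, I_p ≈ 0.372 A

V_s = V_p × N_s/N_p = 120 × 201/1536 = 15.703 V.
I_s = P/V_s = 44.6/15.703 = 2.8402 A.
I_p = I_s × N_s/N_p = 2.8402 × 201/1536 = 0.372 A.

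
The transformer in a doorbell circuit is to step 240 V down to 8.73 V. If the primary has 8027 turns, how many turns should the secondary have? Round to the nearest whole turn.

N_s/N_p = V_s/V_p, so N_s = 8027 × 8.73/240 = 292.0 ≈ 292 turns.

N_s = 292 turns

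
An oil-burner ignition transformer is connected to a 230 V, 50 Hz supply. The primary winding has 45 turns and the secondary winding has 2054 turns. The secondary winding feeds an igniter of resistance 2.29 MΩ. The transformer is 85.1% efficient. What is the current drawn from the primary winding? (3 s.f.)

V_s = 230 × 2054/45 = 10498 V.
I_s = V_s/R = 10498/(2.29×10^6) = 0.0045844 A.
P_out = V_s I_s = 10498 × 0.0045844 = 48.128 W.
P_in = P_out/η = 48.128/0.851 = 56.554 W.
I_p = P_in/V_p = 56.554/230 = 0.246 A.

I_p ≈ 0.246 A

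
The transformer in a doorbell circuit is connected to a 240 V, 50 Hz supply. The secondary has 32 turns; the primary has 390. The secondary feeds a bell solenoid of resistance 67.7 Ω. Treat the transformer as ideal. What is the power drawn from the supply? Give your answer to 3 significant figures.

P ≈ 5.73 W

V_s = V_p × N_s/N_p = 240 × 32/390 = 19.692 V.
I_s = V_s/R = 19.692/67.7 = 0.29088 A.
I_p = I_s × N_s/N_p = 0.29088 × 32/390 = 0.023867 A.
P = V_p I_p = 240 × 0.023867 = 5.73 W.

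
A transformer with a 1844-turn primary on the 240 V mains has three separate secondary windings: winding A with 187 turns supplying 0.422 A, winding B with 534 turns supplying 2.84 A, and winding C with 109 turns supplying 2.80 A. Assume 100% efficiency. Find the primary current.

I_p ≈ 1.03 A

V_A = 240 × 187/1844 = 24.338 V; V_B = 240 × 534/1844 = 69.501 V; V_C = 240 × 109/1844 = 14.187 V.
P_out = V_A I_A + V_B I_B + V_C I_C = 24.338×0.422 + 69.501×2.84 + 14.187×2.80 = 10.271 + 197.38 + 39.722 = 247.38 W.
Ideal ⇒ P_in = P_out, so I_p = P_out/V_p = 247.38/240 = 1.03 A.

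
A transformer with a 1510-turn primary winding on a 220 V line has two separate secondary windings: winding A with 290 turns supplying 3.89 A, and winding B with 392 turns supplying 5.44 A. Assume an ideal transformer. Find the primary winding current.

V_A = 220 × 290/1510 = 42.252 V; V_B = 220 × 392/1510 = 57.113 V.
P_out = V_A I_A + V_B I_B = 42.252×3.89 + 57.113×5.44 = 164.36 + 310.69 = 475.05 W.
Ideal ⇒ P_in = P_out, so I_p = P_out/V_p = 475.05/220 = 2.16 A.

I_p ≈ 2.16 A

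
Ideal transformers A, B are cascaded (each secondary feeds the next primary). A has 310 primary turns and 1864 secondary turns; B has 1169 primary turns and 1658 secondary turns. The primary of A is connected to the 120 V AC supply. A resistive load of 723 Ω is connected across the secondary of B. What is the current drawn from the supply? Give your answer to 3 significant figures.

I_supply ≈ 12.1 A

After A: V = 120.00 × 1864/310 = 721.55 V.
After B: V = 721.55 × 1658/1169 = 1023.4 V.
I_load = 1023.4/723 = 1.4155 A, so P_out = 1023.4 × 1.4155 = 1448.5 W.
All ideal ⇒ P_in = P_out, so I_supply = 1448.5/120 = 12.1 A.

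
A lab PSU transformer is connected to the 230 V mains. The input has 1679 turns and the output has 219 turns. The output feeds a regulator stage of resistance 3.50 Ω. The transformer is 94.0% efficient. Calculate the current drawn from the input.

I_in ≈ 1.19 A

V_out = 230 × 219/1679 = 30.000 V.
I_out = V_out/R = 30.000/3.50 = 8.5714 A.
P_out = V_out I_out = 30.000 × 8.5714 = 257.14 W.
P_in = P_out/η = 257.14/0.940 = 273.56 W.
I_in = P_in/V_in = 273.56/230 = 1.19 A.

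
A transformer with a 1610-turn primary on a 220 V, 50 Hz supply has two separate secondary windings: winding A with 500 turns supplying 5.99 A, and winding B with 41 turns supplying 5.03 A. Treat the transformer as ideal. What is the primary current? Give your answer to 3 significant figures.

V_A = 220 × 500/1610 = 68.323 V; V_B = 220 × 41/1610 = 5.6025 V.
P_out = V_A I_A + V_B I_B = 68.323×5.99 + 5.6025×5.03 = 409.25 + 28.180 = 437.44 W.
Ideal ⇒ P_in = P_out, so I_p = P_out/V_p = 437.44/220 = 1.99 A.

I_p ≈ 1.99 A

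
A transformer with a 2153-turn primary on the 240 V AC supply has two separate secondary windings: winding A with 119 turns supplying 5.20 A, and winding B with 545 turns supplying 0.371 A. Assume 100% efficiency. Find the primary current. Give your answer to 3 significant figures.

V_A = 240 × 119/2153 = 13.265 V; V_B = 240 × 545/2153 = 60.752 V.
P_out = V_A I_A + V_B I_B = 13.265×5.20 + 60.752×0.371 = 68.979 + 22.539 = 91.518 W.
Ideal ⇒ P_in = P_out, so I_p = P_out/V_p = 91.518/240 = 0.381 A.

I_p ≈ 0.381 A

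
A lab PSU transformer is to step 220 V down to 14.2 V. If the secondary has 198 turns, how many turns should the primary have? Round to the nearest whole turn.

N_p/N_s = V_p/V_s, so N_p = 198 × 220/14.2 = 3067.6 ≈ 3068 turns.

N_p = 3068 turns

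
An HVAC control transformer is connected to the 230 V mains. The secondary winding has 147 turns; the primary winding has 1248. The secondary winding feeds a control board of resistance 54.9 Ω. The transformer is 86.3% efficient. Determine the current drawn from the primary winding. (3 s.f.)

I_p ≈ 0.0674 A

V_s = 230 × 147/1248 = 27.091 V.
I_s = V_s/R = 27.091/54.9 = 0.49347 A.
P_out = V_s I_s = 27.091 × 0.49347 = 13.369 W.
P_in = P_out/η = 13.369/0.863 = 15.491 W.
I_p = P_in/V_p = 15.491/230 = 0.0674 A.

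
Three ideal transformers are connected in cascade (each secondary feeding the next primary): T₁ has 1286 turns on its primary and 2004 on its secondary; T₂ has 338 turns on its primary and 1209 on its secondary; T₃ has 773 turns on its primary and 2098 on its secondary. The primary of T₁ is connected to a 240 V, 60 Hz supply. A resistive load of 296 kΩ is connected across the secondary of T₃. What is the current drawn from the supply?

I_supply ≈ 0.186 A

Secondary of T₁: V = 240.00 × 2004/1286 = 374.00 V.
Secondary of T₂: V = 374.00 × 1209/338 = 1337.8 V.
Secondary of T₃: V = 1337.8 × 2098/773 = 3630.8 V.
I_load = 3630.8/296000 = 0.012266 A, so P_out = 3630.8 × 0.012266 = 44.536 W.
All ideal ⇒ P_in = P_out, so I_supply = 44.536/240 = 0.186 A.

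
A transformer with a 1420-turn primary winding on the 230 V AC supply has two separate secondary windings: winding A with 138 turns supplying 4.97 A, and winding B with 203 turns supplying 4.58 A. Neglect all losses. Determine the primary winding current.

V_A = 230 × 138/1420 = 22.352 V; V_B = 230 × 203/1420 = 32.880 V.
P_out = V_A I_A + V_B I_B = 22.352×4.97 + 32.880×4.58 = 111.09 + 150.59 = 261.68 W.
Ideal ⇒ P_in = P_out, so I_p = P_out/V_p = 261.68/230 = 1.14 A.

I_p ≈ 1.14 A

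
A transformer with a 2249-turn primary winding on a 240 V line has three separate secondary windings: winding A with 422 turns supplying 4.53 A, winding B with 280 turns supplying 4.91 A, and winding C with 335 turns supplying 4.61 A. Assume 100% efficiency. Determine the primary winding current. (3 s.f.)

V_A = 240 × 422/2249 = 45.033 V; V_B = 240 × 280/2249 = 29.880 V; V_C = 240 × 335/2249 = 35.749 V.
P_out = V_A I_A + V_B I_B + V_C I_C = 45.033×4.53 + 29.880×4.91 + 35.749×4.61 = 204.00 + 146.71 + 164.80 = 515.52 W.
Ideal ⇒ P_in = P_out, so I_p = P_out/V_p = 515.52/240 = 2.15 A.

I_p ≈ 2.15 A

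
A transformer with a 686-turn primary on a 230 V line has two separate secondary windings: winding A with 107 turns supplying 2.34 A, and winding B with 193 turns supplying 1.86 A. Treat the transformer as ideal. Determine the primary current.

I_p ≈ 0.888 A

V_A = 230 × 107/686 = 35.875 V; V_B = 230 × 193/686 = 64.708 V.
P_out = V_A I_A + V_B I_B = 35.875×2.34 + 64.708×1.86 = 83.947 + 120.36 = 204.30 W.
Ideal ⇒ P_in = P_out, so I_p = P_out/V_p = 204.30/230 = 0.888 A.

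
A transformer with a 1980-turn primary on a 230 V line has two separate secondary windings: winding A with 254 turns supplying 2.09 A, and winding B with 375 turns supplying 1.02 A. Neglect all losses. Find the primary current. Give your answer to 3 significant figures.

I_p ≈ 0.461 A

V_A = 230 × 254/1980 = 29.505 V; V_B = 230 × 375/1980 = 43.561 V.
P_out = V_A I_A + V_B I_B = 29.505×2.09 + 43.561×1.02 = 61.666 + 44.432 = 106.10 W.
Ideal ⇒ P_in = P_out, so I_p = P_out/V_p = 106.10/230 = 0.461 A.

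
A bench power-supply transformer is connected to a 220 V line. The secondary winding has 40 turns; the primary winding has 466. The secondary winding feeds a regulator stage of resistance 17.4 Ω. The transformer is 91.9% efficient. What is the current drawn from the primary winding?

V_s = 220 × 40/466 = 18.884 V.
I_s = V_s/R = 18.884/17.4 = 1.0853 A.
P_out = V_s I_s = 18.884 × 1.0853 = 20.495 W.
P_in = P_out/η = 20.495/0.919 = 22.301 W.
I_p = P_in/V_p = 22.301/220 = 0.101 A.

I_p ≈ 0.101 A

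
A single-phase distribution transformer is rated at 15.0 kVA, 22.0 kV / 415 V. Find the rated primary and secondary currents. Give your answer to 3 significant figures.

I_p = S/V_p = 15000/22000 = 0.682 A.
I_s = S/V_s = 15000/415 = 36.1 A.

I_p ≈ 0.682 A, I_s ≈ 36.1 A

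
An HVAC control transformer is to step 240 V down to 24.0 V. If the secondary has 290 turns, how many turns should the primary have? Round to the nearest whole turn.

N_p = 2900 turns

N_p/N_s = V_p/V_s, so N_p = 290 × 240/24.0 = 2900.0 ≈ 2900 turns.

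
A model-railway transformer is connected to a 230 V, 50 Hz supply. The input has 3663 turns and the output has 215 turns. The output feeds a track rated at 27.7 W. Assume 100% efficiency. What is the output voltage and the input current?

V_out = V_in × N_out/N_in = 230 × 215/3663 = 13.500 V.
I_out = P/V_out = 27.7/13.500 = 2.0519 A.
I_in = I_out × N_out/N_in = 2.0519 × 215/3663 = 0.120 A.

V_out ≈ 13.5 V, I_in ≈ 0.120 A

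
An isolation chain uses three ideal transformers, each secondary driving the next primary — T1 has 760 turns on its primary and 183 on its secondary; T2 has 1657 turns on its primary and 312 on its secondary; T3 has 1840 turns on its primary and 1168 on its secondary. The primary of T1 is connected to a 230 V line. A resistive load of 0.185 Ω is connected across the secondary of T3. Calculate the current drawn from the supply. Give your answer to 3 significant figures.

After T1: V = 230.00 × 183/760 = 55.382 V.
After T2: V = 55.382 × 312/1657 = 10.428 V.
After T3: V = 10.428 × 1168/1840 = 6.6195 V.
I_load = 6.6195/0.185 = 35.781 A, so P_out = 6.6195 × 35.781 = 236.85 W.
All ideal ⇒ P_in = P_out, so I_supply = 236.85/230 = 1.03 A.

I_supply ≈ 1.03 A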